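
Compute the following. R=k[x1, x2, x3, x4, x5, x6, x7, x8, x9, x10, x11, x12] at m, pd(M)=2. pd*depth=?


pd+depth=12
depth=12-2=10
pd*depth=2*10=20


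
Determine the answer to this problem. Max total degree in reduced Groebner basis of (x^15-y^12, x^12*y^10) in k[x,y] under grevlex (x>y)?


LT(f1)=x^15, LT(f2)=x^12y^10, lcm=x^15y^10
S(f1,f2) = y^10*f1 - x^3*f2 = -y^22
Reduced GB = {f1, f2, y^22}; degrees 15, 22, 22
Max = 22


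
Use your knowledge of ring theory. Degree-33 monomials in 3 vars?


C(d+n-1,n-1)=C(35,2)=595


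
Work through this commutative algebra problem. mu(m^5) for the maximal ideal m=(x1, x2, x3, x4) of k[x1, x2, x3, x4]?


Graded Nakayama: mu(m^d) = dim_k (m^d/m^(d+1)) = #degree-5 monomials in 4 vars
C(n+d-1,d)=C(8,5)=56


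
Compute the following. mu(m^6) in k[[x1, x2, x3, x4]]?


C(n+d-1,d)=C(9,6)=84


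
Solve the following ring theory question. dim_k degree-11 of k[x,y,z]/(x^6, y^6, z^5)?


Need i<6, j<6, k<5 with i+j+k=11.
For each i, j ranges over max(0,11-i-4)..min(5,11-i):
  i=0: j in [7,5] -> 0
  i=1: j in [6,5] -> 0
  i=2: j in [5,5] -> 1
  i=3: j in [4,5] -> 2
  i=4: j in [3,5] -> 3
  i=5: j in [2,5] -> 4
H(11) = 0+0+1+2+3+4 = 10


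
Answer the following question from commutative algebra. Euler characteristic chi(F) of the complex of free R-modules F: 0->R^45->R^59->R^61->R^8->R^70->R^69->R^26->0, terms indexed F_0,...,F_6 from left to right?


chi = sum (-1)^i * rank:
(-1)^0*45=45
(-1)^1*59=-59
(-1)^2*61=61
(-1)^3*8=-8
(-1)^4*70=70
(-1)^5*69=-69
(-1)^6*26=26
chi=66


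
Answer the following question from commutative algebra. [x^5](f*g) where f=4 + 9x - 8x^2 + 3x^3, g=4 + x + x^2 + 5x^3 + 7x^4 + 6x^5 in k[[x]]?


[x^5] = sum a_i*b_j, i+j=5
  4*6=24
  9*7=63
  -8*5=-40
  3*1=3
Sum=50


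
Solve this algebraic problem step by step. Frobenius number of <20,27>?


gcd(20,27)=1 => F=ab-a-b=20*27-20-27=540-47=493


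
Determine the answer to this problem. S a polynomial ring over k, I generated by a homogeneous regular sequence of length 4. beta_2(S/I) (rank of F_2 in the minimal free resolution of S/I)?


Regular sequence => Koszul complex is the minimal free resolution.
Syz_1 minimally generated by Koszul relations f_i*e_j - f_j*e_i (i<j): mu(Syz_1) = beta_2 = C(m,2) = m(m-1)/2
m=4
4*3/2 = 6


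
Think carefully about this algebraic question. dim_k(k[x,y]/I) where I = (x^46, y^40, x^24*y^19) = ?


k[x,y]/I, I = (x^46, y^40, x^24*y^19)
Rect: 46x40=1840. Corner: (46-24)x(40-19)=462.
dim = 1840-462 = 1378


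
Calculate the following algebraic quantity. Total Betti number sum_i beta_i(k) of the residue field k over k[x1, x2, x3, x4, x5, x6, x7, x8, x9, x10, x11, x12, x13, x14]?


Koszul resolution: beta_i(k)=C(n,i), n=14
sum_i C(14,i) = 2^14 = 16384


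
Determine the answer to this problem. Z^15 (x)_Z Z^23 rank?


rank(M(x)N) = rank(M)*rank(N)
15*23 = 345


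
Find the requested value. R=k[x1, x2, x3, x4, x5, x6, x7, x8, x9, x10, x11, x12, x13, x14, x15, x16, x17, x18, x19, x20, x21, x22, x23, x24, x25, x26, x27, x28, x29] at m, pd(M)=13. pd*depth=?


pd+depth=29
depth=29-13=16
pd*depth=13*16=208


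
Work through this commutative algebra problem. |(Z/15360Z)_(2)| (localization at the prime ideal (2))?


2-primary part: 15360=2^10*15
Size=2^10=1024


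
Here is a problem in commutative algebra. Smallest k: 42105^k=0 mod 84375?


42105^k mod 84375:
k=1: 42105
k=2: 27900
k=3: 60750
k=4: 50625
k=5: 0
First zero at k = 5


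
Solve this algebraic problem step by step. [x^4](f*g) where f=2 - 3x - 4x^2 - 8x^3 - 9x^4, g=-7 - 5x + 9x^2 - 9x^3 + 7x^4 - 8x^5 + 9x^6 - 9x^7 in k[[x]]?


[x^4] = sum a_i*b_j, i+j=4
  2*7=14
  -3*-9=27
  -4*9=-36
  -8*-5=40
  -9*-7=63
Sum=108


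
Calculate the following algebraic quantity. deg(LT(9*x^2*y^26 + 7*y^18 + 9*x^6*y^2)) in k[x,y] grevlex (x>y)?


LT: 9*x^2*y^26
deg_x=2, deg_y=26
Total=2+26=28


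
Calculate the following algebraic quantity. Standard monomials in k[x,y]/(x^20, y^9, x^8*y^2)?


k[x,y]/I, I = (x^20, y^9, x^8*y^2)
Rect: 20x9=180. Corner: (20-8)x(9-2)=84.
dim = 180-84 = 96


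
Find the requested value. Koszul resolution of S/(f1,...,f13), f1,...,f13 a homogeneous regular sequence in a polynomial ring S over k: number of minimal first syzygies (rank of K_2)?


Regular sequence => Koszul complex is the minimal free resolution.
Syz_1 minimally generated by Koszul relations f_i*e_j - f_j*e_i (i<j): mu(Syz_1) = beta_2 = C(m,2) = m(m-1)/2
m=13
13*12/2 = 78


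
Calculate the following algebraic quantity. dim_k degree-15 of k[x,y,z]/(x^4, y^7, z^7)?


Need i<4, j<7, k<7 with i+j+k=15.
For each i, j ranges over max(0,15-i-6)..min(6,15-i):
  i=0: j in [9,6] -> 0
  i=1: j in [8,6] -> 0
  i=2: j in [7,6] -> 0
  i=3: j in [6,6] -> 1
H(15) = 0+0+0+1 = 1


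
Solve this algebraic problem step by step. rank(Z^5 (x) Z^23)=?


rank(M(x)N) = rank(M)*rank(N)
5*23 = 115


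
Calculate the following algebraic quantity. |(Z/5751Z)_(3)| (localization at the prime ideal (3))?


3-primary part: 5751=3^4*71
Size=3^4=81


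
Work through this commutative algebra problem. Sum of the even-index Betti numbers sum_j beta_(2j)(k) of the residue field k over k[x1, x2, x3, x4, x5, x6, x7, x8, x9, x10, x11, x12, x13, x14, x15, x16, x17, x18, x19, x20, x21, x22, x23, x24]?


Koszul resolution: beta_i(k)=C(n,i), n=24
sum_even C(24,i) = 2^(n-1) = 2^23 = 8388608


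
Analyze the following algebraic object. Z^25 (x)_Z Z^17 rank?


rank(M(x)N) = rank(M)*rank(N)
25*17 = 425


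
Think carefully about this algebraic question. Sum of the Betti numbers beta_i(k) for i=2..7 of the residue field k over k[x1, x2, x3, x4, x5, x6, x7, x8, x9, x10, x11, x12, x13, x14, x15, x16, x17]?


Koszul resolution: beta_i(k)=C(n,i), n=17
C(17,2)=136, C(17,3)=680, C(17,4)=2380, C(17,5)=6188, C(17,6)=12376, C(17,7)=19448
Sum=41208


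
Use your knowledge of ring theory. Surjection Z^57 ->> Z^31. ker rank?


rank(ker) = 57-31 = 26


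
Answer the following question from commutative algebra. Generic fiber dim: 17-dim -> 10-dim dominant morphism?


dim(fiber)=dim(X)-dim(Y)=17-10=7


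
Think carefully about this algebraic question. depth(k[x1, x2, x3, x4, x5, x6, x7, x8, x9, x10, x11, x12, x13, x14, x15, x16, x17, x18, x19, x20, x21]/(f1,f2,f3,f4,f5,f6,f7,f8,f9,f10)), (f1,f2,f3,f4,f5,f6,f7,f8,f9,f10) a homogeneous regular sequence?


depth(R)=21
depth(R/I)=21-10=11


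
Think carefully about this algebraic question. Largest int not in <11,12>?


gcd(11,12)=1 => F=ab-a-b=11*12-11-12=132-23=109


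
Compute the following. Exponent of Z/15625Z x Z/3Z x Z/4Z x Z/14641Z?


Exponent = lcm of the cyclic orders; pairwise coprime => product.
5^6*3^1*2^2*11^4=15625*3*4*14641=2745187500


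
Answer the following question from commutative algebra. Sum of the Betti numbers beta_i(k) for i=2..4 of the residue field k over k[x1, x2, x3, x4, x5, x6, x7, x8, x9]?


Koszul resolution: beta_i(k)=C(n,i), n=9
C(9,2)=36, C(9,3)=84, C(9,4)=126
Sum=246


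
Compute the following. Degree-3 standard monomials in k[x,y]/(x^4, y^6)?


k[x,y], I = (x^4, y^6), d = 3
Need i < 4 and d-i < 6.
Range: 0 <= i <= 3.
H(3) = 4


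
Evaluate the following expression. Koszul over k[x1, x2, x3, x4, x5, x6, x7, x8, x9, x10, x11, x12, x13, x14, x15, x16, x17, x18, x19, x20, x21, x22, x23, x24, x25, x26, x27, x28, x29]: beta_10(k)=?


C(n,i)=C(29,10)=20030010


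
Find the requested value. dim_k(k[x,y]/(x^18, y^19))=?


Basis: x^i*y^j, i<18, j<19
18*19=342


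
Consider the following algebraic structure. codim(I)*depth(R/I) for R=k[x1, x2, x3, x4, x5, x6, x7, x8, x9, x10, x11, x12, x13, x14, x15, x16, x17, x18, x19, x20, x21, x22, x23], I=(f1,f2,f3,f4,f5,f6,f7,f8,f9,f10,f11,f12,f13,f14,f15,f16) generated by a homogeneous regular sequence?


codim=16, depth=dim(R/I)=23-16=7
Product=16*7=112


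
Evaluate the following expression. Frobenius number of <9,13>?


gcd(9,13)=1 => F=ab-a-b=9*13-9-13=117-22=95


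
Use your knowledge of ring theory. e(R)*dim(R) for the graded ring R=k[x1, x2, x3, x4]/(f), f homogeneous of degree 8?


e(R)=deg(f)=8, dim(R)=4-1=3
e*dim=8*3=24


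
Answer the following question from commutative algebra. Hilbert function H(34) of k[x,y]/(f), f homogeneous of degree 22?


H(t)=d for t>=d-1.
d=22, t=34
H(34)=22


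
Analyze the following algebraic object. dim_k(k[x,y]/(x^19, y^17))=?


Basis: x^i*y^j, i<19, j<17
19*17=323


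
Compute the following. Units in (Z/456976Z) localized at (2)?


Local ring = Z/16Z.
phi(16) = 2^3*(2-1) = 8


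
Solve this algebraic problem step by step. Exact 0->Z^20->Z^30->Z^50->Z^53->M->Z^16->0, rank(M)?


Alt sum=0:
(-1)^0*20 + (-1)^1*30 + (-1)^2*50 + (-1)^3*53 + (-1)^4*? + (-1)^5*16=0
rank(M)=29


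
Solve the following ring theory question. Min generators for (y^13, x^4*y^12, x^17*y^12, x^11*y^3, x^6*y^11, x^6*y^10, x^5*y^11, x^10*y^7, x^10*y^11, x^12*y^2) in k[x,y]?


Remove redundant (divisible by others).
x^17*y^12 redundant.
x^6*y^11 redundant.
x^10*y^11 redundant.
Min: x^12*y^2, x^11*y^3, x^10*y^7, x^6*y^10, x^5*y^11, x^4*y^12, y^13
Count=7


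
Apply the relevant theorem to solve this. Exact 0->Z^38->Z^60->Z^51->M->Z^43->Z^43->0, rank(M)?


Alt sum=0:
(-1)^0*38 + (-1)^1*60 + (-1)^2*51 + (-1)^3*? + (-1)^4*43 + (-1)^5*43=0
rank(M)=29


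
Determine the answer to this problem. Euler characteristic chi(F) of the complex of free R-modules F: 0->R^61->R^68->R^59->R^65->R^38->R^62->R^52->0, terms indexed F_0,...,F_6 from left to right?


chi = sum (-1)^i * rank:
(-1)^0*61=61
(-1)^1*68=-68
(-1)^2*59=59
(-1)^3*65=-65
(-1)^4*38=38
(-1)^5*62=-62
(-1)^6*52=52
chi=15


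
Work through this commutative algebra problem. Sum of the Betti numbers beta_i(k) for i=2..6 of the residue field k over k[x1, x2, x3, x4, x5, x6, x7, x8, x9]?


Koszul resolution: beta_i(k)=C(n,i), n=9
C(9,2)=36, C(9,3)=84, C(9,4)=126, C(9,5)=126, C(9,6)=84
Sum=456


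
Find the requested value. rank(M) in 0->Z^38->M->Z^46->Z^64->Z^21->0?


Alt sum=0:
(-1)^0*38 + (-1)^1*? + (-1)^2*46 + (-1)^3*64 + (-1)^4*21=0
rank(M)=41


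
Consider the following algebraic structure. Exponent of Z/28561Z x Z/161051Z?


Exponent = lcm of the cyclic orders; pairwise coprime => product.
13^4*11^5=28561*161051=4599777611


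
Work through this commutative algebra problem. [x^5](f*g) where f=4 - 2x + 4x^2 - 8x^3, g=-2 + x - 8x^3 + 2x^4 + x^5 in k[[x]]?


[x^5] = sum a_i*b_j, i+j=5
  4*1=4
  -2*2=-4
  4*-8=-32
Sum=-32


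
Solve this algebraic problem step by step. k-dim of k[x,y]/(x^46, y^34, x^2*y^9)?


k[x,y]/I, I = (x^46, y^34, x^2*y^9)
Rect: 46x34=1564. Corner: (46-2)x(34-9)=1100.
dim = 1564-1100 = 464


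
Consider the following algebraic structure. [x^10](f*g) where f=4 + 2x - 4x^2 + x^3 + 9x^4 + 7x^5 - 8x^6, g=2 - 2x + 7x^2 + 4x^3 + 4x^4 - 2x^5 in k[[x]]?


[x^10] = sum a_i*b_j, i+j=10
  7*-2=-14
  -8*4=-32
Sum=-46


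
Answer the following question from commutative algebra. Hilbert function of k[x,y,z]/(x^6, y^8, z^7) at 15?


Need i<6, j<8, k<7 with i+j+k=15.
For each i, j ranges over max(0,15-i-6)..min(7,15-i):
  i=0: j in [9,7] -> 0
  i=1: j in [8,7] -> 0
  i=2: j in [7,7] -> 1
  i=3: j in [6,7] -> 2
  i=4: j in [5,7] -> 3
  i=5: j in [4,7] -> 4
H(15) = 0+0+1+2+3+4 = 10


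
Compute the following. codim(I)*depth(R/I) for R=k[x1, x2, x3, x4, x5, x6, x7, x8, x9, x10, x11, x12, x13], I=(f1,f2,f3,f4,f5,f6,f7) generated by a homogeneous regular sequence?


codim=7, depth=dim(R/I)=13-7=6
Product=7*6=42


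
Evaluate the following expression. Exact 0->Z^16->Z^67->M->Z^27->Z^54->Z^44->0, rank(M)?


Alt sum=0:
(-1)^0*16 + (-1)^1*67 + (-1)^2*? + (-1)^3*27 + (-1)^4*54 + (-1)^5*44=0
rank(M)=68


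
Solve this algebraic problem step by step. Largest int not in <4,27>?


gcd(4,27)=1 => F=ab-a-b=4*27-4-27=108-31=77


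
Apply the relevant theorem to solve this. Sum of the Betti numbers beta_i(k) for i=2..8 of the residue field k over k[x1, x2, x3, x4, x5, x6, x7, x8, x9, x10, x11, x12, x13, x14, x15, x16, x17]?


Koszul resolution: beta_i(k)=C(n,i), n=17
C(17,2)=136, C(17,3)=680, C(17,4)=2380, C(17,5)=6188, C(17,6)=12376, C(17,7)=19448, C(17,8)=24310
Sum=65518


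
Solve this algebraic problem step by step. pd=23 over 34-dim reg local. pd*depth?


pd+depth=34
depth=34-23=11
pd*depth=23*11=253


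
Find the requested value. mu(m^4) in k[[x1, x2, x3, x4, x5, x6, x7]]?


C(n+d-1,d)=C(10,4)=210


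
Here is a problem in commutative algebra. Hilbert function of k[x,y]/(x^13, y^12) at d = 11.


k[x,y], I = (x^13, y^12), d = 11
Need i < 13 and d-i < 12.
Range: 0 <= i <= 11.
H(11) = 12


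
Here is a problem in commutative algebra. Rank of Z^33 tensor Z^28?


rank(M(x)N) = rank(M)*rank(N)
33*28 = 924


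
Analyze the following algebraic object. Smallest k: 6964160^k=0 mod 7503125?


6964160^k mod 7503125:
k=1: 6964160
k=2: 7289975
k=3: 42875
k=4: 1500625
k=5: 0
First zero at k = 5


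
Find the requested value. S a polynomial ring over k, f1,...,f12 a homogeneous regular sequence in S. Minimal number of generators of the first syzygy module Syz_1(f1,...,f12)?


Regular sequence => Koszul complex is the minimal free resolution.
Syz_1 minimally generated by Koszul relations f_i*e_j - f_j*e_i (i<j): mu(Syz_1) = beta_2 = C(m,2) = m(m-1)/2
m=12
12*11/2 = 66


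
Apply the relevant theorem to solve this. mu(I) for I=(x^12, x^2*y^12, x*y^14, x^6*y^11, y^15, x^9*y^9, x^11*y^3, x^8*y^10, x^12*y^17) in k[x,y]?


Remove redundant (divisible by others).
x^12*y^17 redundant.
Min: x^12, x^11*y^3, x^9*y^9, x^8*y^10, x^6*y^11, x^2*y^12, x*y^14, y^15
Count=8


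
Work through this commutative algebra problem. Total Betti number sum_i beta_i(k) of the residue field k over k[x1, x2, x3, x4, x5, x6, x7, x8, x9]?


Koszul resolution: beta_i(k)=C(n,i), n=9
sum_i C(9,i) = 2^9 = 512


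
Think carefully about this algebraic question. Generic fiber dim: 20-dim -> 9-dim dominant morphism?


dim(fiber)=dim(X)-dim(Y)=20-9=11


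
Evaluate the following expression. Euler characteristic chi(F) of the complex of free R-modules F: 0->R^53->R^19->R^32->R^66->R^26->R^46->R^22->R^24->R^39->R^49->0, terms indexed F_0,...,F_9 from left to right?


chi = sum (-1)^i * rank:
(-1)^0*53=53
(-1)^1*19=-19
(-1)^2*32=32
(-1)^3*66=-66
(-1)^4*26=26
(-1)^5*46=-46
(-1)^6*22=22
(-1)^7*24=-24
(-1)^8*39=39
(-1)^9*49=-49
chi=-32


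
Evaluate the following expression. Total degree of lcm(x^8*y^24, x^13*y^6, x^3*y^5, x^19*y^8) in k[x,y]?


lcm = componentwise max:
x: max(8,13,3,19)=19
y: max(24,6,5,8)=24
Total=19+24=43


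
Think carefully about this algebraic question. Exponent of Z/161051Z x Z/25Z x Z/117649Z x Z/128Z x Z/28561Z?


Exponent = lcm of the cyclic orders; pairwise coprime => product.
11^5*5^2*7^6*2^7*13^4=161051*25*117649*128*28561=1731709555700924800


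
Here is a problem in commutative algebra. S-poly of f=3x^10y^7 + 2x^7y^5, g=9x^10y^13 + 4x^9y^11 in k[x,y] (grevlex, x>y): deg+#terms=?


LT(f)=3x^10y^7, LT(g)=9x^10y^13
lcm(LM)=x^10y^13
S(f,g) (scaled by 27 to clear denominators) = 9y^6*f - 3*g = -12x^9y^11 + 18x^7y^11
2 terms, deg 20.
20+2=22


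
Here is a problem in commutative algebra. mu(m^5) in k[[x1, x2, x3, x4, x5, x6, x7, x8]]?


C(n+d-1,d)=C(12,5)=792


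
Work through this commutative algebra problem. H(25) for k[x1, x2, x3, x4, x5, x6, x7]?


C(d+n-1,n-1)=C(31,6)=736281


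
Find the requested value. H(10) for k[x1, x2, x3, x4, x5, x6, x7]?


C(d+n-1,n-1)=C(16,6)=8008


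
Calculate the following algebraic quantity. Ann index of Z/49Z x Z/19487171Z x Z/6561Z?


Exponent = lcm of the cyclic orders; pairwise coprime => product.
7^2*11^7*3^8=49*19487171*6561=6264911117619


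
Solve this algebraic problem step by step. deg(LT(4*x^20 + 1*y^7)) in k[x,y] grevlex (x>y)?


LT: 4*x^20
deg_x=20, deg_y=0
Total=20+0=20


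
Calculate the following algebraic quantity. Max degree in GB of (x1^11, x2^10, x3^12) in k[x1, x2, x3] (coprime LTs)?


Pure powers, coprime LTs => already GB.
Degrees: 11, 10, 12
Max=12


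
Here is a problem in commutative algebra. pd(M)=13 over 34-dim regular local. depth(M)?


pd+depth=depth(R)=34
depth=34-13=21


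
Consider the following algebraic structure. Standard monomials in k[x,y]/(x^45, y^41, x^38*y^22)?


k[x,y]/I, I = (x^45, y^41, x^38*y^22)
Rect: 45x41=1845. Corner: (45-38)x(41-22)=133.
dim = 1845-133 = 1712


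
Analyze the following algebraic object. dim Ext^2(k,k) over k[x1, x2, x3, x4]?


C(n,i)=C(4,2)=6


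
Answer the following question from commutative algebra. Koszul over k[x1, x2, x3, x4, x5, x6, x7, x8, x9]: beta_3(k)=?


C(n,i)=C(9,3)=84


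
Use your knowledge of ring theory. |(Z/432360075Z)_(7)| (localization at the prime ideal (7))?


7-primary part: 432360075=7^8*75
Size=7^8=5764801


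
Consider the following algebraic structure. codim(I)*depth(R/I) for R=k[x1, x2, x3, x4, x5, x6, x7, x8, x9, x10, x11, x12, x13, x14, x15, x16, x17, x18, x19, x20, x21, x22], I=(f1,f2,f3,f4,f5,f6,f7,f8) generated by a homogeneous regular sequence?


codim=8, depth=dim(R/I)=22-8=14
Product=8*14=112


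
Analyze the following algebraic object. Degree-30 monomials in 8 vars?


C(d+n-1,n-1)=C(37,7)=10295472


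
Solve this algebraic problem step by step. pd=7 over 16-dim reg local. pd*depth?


pd+depth=16
depth=16-7=9
pd*depth=7*9=63


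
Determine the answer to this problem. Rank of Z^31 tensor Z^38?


rank(M(x)N) = rank(M)*rank(N)
31*38 = 1178


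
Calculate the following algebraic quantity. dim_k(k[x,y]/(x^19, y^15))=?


Basis: x^i*y^j, i<19, j<15
19*15=285


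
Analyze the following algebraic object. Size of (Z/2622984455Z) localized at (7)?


7-primary part: 2622984455=7^9*65
Size=7^9=40353607


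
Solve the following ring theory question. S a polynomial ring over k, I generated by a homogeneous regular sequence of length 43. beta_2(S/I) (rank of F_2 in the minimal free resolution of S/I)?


Regular sequence => Koszul complex is the minimal free resolution.
Syz_1 minimally generated by Koszul relations f_i*e_j - f_j*e_i (i<j): mu(Syz_1) = beta_2 = C(m,2) = m(m-1)/2
m=43
43*42/2 = 903


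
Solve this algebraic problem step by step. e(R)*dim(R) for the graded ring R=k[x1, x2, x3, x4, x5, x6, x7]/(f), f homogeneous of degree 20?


e(R)=deg(f)=20, dim(R)=7-1=6
e*dim=20*6=120


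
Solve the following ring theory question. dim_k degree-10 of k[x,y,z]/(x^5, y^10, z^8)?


Need i<5, j<10, k<8 with i+j+k=10.
For each i, j ranges over max(0,10-i-7)..min(9,10-i):
  i=0: j in [3,9] -> 7
  i=1: j in [2,9] -> 8
  i=2: j in [1,8] -> 8
  i=3: j in [0,7] -> 8
  i=4: j in [0,6] -> 7
H(10) = 7+8+8+8+7 = 38


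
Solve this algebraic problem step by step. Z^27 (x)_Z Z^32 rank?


rank(M(x)N) = rank(M)*rank(N)
27*32 = 864


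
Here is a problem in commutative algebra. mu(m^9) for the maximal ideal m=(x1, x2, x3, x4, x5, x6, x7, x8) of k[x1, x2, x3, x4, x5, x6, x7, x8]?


Graded Nakayama: mu(m^d) = dim_k (m^d/m^(d+1)) = #degree-9 monomials in 8 vars
C(n+d-1,d)=C(16,9)=11440


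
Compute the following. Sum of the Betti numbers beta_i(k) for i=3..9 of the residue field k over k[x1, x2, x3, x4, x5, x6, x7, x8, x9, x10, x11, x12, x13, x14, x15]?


Koszul resolution: beta_i(k)=C(n,i), n=15
C(15,3)=455, C(15,4)=1365, C(15,5)=3003, C(15,6)=5005, C(15,7)=6435, C(15,8)=6435, C(15,9)=5005
Sum=27703


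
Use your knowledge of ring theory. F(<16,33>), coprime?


gcd(16,33)=1 => F=ab-a-b=16*33-16-33=528-49=479


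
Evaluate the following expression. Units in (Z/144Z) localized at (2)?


Local ring = Z/16Z.
phi(16) = 2^3*(2-1) = 8


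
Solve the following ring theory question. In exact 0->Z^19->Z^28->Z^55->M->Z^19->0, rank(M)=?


Alt sum=0:
(-1)^0*19 + (-1)^1*28 + (-1)^2*55 + (-1)^3*? + (-1)^4*19=0
rank(M)=65


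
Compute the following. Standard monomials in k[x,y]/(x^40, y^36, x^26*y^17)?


k[x,y]/I, I = (x^40, y^36, x^26*y^17)
Rect: 40x36=1440. Corner: (40-26)x(36-17)=266.
dim = 1440-266 = 1174


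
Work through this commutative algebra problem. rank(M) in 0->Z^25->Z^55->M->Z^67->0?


Alt sum=0:
(-1)^0*25 + (-1)^1*55 + (-1)^2*? + (-1)^3*67=0
rank(M)=97


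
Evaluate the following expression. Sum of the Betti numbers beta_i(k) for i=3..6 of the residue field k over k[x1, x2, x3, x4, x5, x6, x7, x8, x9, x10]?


Koszul resolution: beta_i(k)=C(n,i), n=10
C(10,3)=120, C(10,4)=210, C(10,5)=252, C(10,6)=210
Sum=792


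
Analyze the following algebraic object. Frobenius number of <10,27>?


gcd(10,27)=1 => F=ab-a-b=10*27-10-27=270-37=233


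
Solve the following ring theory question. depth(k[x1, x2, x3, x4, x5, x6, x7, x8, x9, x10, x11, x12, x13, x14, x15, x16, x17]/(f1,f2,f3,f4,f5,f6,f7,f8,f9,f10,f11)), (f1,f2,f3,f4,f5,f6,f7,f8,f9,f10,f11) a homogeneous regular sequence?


depth(R)=17
depth(R/I)=17-11=6


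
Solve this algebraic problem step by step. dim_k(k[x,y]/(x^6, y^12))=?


Basis: x^i*y^j, i<6, j<12
6*12=72


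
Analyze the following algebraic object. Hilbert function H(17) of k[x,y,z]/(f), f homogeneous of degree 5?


C(19,2)-C(14,2)=171-91=80


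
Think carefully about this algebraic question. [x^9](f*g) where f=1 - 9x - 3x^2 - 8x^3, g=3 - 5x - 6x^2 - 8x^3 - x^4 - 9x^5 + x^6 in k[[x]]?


[x^9] = sum a_i*b_j, i+j=9
  -8*1=-8
Sum=-8


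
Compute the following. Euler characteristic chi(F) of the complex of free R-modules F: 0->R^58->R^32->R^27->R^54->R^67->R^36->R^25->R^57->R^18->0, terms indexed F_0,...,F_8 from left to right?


chi = sum (-1)^i * rank:
(-1)^0*58=58
(-1)^1*32=-32
(-1)^2*27=27
(-1)^3*54=-54
(-1)^4*67=67
(-1)^5*36=-36
(-1)^6*25=25
(-1)^7*57=-57
(-1)^8*18=18
chi=16


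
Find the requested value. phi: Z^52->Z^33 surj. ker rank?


rank(ker) = 52-33 = 19


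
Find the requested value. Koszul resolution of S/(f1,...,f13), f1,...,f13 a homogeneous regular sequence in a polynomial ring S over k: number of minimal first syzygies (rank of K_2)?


Regular sequence => Koszul complex is the minimal free resolution.
Syz_1 minimally generated by Koszul relations f_i*e_j - f_j*e_i (i<j): mu(Syz_1) = beta_2 = C(m,2) = m(m-1)/2
m=13
13*12/2 = 78


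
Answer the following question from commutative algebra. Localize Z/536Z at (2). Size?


2-primary part: 536=2^3*67
Size=2^3=8


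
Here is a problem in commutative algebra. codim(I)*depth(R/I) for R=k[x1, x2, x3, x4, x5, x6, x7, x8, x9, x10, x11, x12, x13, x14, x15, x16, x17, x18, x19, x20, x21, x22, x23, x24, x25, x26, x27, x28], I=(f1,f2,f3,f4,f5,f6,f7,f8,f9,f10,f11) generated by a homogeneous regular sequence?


codim=11, depth=dim(R/I)=28-11=17
Product=11*17=187


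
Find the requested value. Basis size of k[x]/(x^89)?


Basis: 1,x,...,x^88
dim=89


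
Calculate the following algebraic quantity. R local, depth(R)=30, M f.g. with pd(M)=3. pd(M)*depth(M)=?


pd+depth=30
depth=30-3=27
pd*depth=3*27=81


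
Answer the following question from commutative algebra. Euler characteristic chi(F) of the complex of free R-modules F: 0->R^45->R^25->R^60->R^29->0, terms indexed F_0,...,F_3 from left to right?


chi = sum (-1)^i * rank:
(-1)^0*45=45
(-1)^1*25=-25
(-1)^2*60=60
(-1)^3*29=-29
chi=51


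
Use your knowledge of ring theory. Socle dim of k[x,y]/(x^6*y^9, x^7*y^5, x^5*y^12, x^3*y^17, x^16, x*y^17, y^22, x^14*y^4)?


Socle = ann(m) = span of standard monomials u with x*u, y*u in I (staircase corners).
Redundant generators: x^3*y^17
Minimal generators: x^16, x^14*y^4, x^7*y^5, x^6*y^9, x^5*y^12, x*y^17, y^22
Corners: y^21, x^4y^16, x^5y^11, x^6y^8, x^13y^4, x^15y^3
Socle dim=6


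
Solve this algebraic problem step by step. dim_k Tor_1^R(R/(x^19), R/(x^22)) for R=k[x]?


Tor_1(R/I,R/J)=(I cap J)/IJ=(x^22)/(x^41)
dim=41-22=min(19,22)=19


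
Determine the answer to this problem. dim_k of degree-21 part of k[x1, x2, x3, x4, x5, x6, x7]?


C(d+n-1,n-1)=C(27,6)=296010


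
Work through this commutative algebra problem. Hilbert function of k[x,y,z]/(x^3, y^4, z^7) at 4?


Need i<3, j<4, k<7 with i+j+k=4.
For each i, j ranges over max(0,4-i-6)..min(3,4-i):
  i=0: j in [0,3] -> 4
  i=1: j in [0,3] -> 4
  i=2: j in [0,2] -> 3
H(4) = 4+4+3 = 11


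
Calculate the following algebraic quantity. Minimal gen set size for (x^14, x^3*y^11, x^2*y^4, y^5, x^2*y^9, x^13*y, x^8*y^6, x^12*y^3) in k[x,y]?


Remove redundant (divisible by others).
x^8*y^6 redundant.
x^2*y^9 redundant.
x^3*y^11 redundant.
Min: x^14, x^13*y, x^12*y^3, x^2*y^4, y^5
Count=5


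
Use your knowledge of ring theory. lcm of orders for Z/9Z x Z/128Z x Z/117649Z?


Exponent = lcm of the cyclic orders; pairwise coprime => product.
3^2*2^7*7^6=9*128*117649=135531648


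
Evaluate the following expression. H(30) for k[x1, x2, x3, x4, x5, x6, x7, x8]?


C(d+n-1,n-1)=C(37,7)=10295472


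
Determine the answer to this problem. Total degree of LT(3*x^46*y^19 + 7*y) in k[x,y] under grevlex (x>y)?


LT: 3*x^46*y^19
deg_x=46, deg_y=19
Total=46+19=65


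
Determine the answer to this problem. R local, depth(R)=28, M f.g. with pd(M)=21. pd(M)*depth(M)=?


pd+depth=28
depth=28-21=7
pd*depth=21*7=147


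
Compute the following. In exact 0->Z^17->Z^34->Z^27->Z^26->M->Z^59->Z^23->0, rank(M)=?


Alt sum=0:
(-1)^0*17 + (-1)^1*34 + (-1)^2*27 + (-1)^3*26 + (-1)^4*? + (-1)^5*59 + (-1)^6*23=0
rank(M)=52


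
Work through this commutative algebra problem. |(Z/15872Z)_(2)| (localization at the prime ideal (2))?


2-primary part: 15872=2^9*31
Size=2^9=512


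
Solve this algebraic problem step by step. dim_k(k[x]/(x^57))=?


Basis: 1,x,...,x^56
dim=57


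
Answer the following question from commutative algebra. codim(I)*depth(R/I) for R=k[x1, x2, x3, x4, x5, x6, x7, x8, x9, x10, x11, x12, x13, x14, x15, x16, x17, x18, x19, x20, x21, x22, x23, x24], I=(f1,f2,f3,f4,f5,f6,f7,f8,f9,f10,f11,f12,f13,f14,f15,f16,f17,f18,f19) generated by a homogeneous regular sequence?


codim=19, depth=dim(R/I)=24-19=5
Product=19*5=95


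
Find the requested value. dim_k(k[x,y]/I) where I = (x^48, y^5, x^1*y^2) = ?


k[x,y]/I, I = (x^48, y^5, x^1*y^2)
Rect: 48x5=240. Corner: (48-1)x(5-2)=141.
dim = 240-141 = 99


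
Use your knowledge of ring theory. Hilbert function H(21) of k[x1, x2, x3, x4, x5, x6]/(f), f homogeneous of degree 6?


C(26,5)-C(20,5)=65780-15504=50276


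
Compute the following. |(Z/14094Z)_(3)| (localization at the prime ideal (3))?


3-primary part: 14094=3^5*58
Size=3^5=243


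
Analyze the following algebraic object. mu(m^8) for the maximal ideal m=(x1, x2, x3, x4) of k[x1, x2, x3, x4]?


Graded Nakayama: mu(m^d) = dim_k (m^d/m^(d+1)) = #degree-8 monomials in 4 vars
C(n+d-1,d)=C(11,8)=165


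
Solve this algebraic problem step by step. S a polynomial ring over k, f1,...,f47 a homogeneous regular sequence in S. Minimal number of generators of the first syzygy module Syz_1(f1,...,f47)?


Regular sequence => Koszul complex is the minimal free resolution.
Syz_1 minimally generated by Koszul relations f_i*e_j - f_j*e_i (i<j): mu(Syz_1) = beta_2 = C(m,2) = m(m-1)/2
m=47
47*46/2 = 1081


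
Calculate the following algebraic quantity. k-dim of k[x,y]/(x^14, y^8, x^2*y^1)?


k[x,y]/I, I = (x^14, y^8, x^2*y^1)
Rect: 14x8=112. Corner: (14-2)x(8-1)=84.
dim = 112-84 = 28


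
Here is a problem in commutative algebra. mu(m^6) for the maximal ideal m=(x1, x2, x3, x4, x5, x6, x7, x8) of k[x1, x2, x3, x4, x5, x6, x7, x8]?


Graded Nakayama: mu(m^d) = dim_k (m^d/m^(d+1)) = #degree-6 monomials in 8 vars
C(n+d-1,d)=C(13,6)=1716


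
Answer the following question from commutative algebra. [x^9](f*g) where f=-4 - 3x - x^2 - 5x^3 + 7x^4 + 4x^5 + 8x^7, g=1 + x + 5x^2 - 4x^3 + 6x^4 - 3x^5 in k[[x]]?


[x^9] = sum a_i*b_j, i+j=9
  7*-3=-21
  4*6=24
  8*5=40
Sum=43


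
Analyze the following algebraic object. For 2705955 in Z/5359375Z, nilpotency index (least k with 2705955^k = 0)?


2705955^k mod 5359375:
k=1: 2705955
k=2: 5321400
k=3: 2015125
k=4: 428750
k=5: 2143750
k=6: 0
First zero at k = 6


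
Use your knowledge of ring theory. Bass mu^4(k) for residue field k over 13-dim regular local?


C(n,i)=C(13,4)=715


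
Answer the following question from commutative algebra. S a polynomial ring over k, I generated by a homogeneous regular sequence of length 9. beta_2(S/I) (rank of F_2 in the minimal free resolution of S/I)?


Regular sequence => Koszul complex is the minimal free resolution.
Syz_1 minimally generated by Koszul relations f_i*e_j - f_j*e_i (i<j): mu(Syz_1) = beta_2 = C(m,2) = m(m-1)/2
m=9
9*8/2 = 36


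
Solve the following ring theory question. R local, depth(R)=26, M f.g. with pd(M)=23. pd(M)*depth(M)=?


pd+depth=26
depth=26-23=3
pd*depth=23*3=69


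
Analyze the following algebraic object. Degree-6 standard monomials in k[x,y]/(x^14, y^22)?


k[x,y], I = (x^14, y^22), d = 6
Need i < 14 and d-i < 22.
Range: 0 <= i <= 6.
H(6) = 7


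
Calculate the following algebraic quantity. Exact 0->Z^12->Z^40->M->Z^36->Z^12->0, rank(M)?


Alt sum=0:
(-1)^0*12 + (-1)^1*40 + (-1)^2*? + (-1)^3*36 + (-1)^4*12=0
rank(M)=52


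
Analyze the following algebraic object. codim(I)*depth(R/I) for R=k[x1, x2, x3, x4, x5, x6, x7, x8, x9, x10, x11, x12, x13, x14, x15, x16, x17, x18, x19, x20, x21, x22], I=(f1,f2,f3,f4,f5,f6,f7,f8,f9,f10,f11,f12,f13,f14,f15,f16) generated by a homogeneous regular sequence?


codim=16, depth=dim(R/I)=22-16=6
Product=16*6=96


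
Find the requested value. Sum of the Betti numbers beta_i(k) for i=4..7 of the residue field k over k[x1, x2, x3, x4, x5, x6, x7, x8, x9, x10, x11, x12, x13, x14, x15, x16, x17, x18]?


Koszul resolution: beta_i(k)=C(n,i), n=18
C(18,4)=3060, C(18,5)=8568, C(18,6)=18564, C(18,7)=31824
Sum=62016


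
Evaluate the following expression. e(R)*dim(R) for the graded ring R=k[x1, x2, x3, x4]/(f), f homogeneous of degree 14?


e(R)=deg(f)=14, dim(R)=4-1=3
e*dim=14*3=42


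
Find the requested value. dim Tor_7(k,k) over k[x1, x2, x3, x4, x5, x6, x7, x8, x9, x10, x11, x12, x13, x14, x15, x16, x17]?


Koszul: C(n,i)=C(17,7)=19448


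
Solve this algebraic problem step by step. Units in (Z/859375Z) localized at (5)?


Local ring = Z/78125Z.
phi(78125) = 5^6*(5-1) = 62500


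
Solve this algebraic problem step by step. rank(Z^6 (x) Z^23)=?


rank(M(x)N) = rank(M)*rank(N)
6*23 = 138


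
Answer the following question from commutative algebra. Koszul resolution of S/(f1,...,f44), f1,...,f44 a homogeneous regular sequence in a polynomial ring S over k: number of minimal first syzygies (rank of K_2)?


Regular sequence => Koszul complex is the minimal free resolution.
Syz_1 minimally generated by Koszul relations f_i*e_j - f_j*e_i (i<j): mu(Syz_1) = beta_2 = C(m,2) = m(m-1)/2
m=44
44*43/2 = 946


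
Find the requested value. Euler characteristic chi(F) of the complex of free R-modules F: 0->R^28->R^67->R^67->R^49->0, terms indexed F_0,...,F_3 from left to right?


chi = sum (-1)^i * rank:
(-1)^0*28=28
(-1)^1*67=-67
(-1)^2*67=67
(-1)^3*49=-49
chi=-21


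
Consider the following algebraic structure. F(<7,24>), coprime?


gcd(7,24)=1 => F=ab-a-b=7*24-7-24=168-31=137


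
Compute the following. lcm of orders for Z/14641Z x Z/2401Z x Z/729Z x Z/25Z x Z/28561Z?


Exponent = lcm of the cyclic orders; pairwise coprime => product.
11^4*7^4*3^6*5^2*13^4=14641*2401*729*25*28561=18298009422918225


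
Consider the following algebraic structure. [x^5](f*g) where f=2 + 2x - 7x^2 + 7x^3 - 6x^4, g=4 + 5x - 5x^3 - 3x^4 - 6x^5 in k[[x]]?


[x^5] = sum a_i*b_j, i+j=5
  2*-6=-12
  2*-3=-6
  -7*-5=35
  -6*5=-30
Sum=-13


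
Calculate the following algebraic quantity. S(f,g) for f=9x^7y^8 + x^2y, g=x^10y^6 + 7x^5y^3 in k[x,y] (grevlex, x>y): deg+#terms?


LT(f)=9x^7y^8, LT(g)=x^10y^6
lcm(LM)=x^10y^8
S(f,g) (scaled by 9 to clear denominators) = x^3*f - 9y^2*g = -63x^5y^5 + x^5y
2 terms, deg 10.
10+2=12


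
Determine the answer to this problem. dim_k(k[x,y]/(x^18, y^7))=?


Basis: x^i*y^j, i<18, j<7
18*7=126


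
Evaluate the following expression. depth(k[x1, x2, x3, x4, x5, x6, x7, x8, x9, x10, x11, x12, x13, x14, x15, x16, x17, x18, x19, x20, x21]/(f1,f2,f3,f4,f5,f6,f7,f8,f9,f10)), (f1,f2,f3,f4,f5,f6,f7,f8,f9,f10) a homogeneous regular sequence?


depth(R)=21
depth(R/I)=21-10=11


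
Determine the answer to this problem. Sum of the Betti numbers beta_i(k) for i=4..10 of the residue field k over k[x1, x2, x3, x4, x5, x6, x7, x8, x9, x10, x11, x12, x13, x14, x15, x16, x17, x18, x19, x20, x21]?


Koszul resolution: beta_i(k)=C(n,i), n=21
C(21,4)=5985, C(21,5)=20349, C(21,6)=54264, C(21,7)=116280, C(21,8)=203490, C(21,9)=293930, C(21,10)=352716
Sum=1047014


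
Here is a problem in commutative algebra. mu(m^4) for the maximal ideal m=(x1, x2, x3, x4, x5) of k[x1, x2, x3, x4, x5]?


Graded Nakayama: mu(m^d) = dim_k (m^d/m^(d+1)) = #degree-4 monomials in 5 vars
C(n+d-1,d)=C(8,4)=70


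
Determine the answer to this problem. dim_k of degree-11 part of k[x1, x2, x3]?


C(d+n-1,n-1)=C(13,2)=78


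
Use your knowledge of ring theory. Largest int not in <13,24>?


gcd(13,24)=1 => F=ab-a-b=13*24-13-24=312-37=275


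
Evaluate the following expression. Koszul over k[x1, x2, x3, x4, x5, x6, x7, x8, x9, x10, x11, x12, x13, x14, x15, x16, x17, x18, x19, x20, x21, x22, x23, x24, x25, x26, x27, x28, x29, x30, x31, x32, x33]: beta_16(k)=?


C(n,i)=C(33,16)=1166803110


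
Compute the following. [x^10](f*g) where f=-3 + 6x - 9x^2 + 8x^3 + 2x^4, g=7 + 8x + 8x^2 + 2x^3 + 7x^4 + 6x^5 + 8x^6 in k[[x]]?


[x^10] = sum a_i*b_j, i+j=10
  2*8=16
Sum=16


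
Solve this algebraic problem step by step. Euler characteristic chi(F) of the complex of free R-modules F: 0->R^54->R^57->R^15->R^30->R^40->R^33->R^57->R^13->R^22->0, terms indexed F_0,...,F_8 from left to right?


chi = sum (-1)^i * rank:
(-1)^0*54=54
(-1)^1*57=-57
(-1)^2*15=15
(-1)^3*30=-30
(-1)^4*40=40
(-1)^5*33=-33
(-1)^6*57=57
(-1)^7*13=-13
(-1)^8*22=22
chi=55


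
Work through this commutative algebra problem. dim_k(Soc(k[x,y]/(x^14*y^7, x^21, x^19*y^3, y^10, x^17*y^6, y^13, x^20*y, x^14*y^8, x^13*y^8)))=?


Socle = ann(m) = span of standard monomials u with x*u, y*u in I (staircase corners).
Redundant generators: x^14*y^8, y^13
Minimal generators: x^21, x^20*y, x^19*y^3, x^17*y^6, x^14*y^7, x^13*y^8, y^10
Corners: x^12y^9, x^13y^7, x^16y^6, x^18y^5, x^19y^2, x^20
Socle dim=6


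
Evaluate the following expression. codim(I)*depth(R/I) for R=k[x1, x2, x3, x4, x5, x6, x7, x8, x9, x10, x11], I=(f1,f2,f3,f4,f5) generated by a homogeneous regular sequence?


codim=5, depth=dim(R/I)=11-5=6
Product=5*6=30


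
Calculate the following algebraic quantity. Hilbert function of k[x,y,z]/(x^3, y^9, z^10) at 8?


Need i<3, j<9, k<10 with i+j+k=8.
For each i, j ranges over max(0,8-i-9)..min(8,8-i):
  i=0: j in [0,8] -> 9
  i=1: j in [0,7] -> 8
  i=2: j in [0,6] -> 7
H(8) = 9+8+7 = 24


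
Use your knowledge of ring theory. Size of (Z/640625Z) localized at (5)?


5-primary part: 640625=5^6*41
Size=5^6=15625


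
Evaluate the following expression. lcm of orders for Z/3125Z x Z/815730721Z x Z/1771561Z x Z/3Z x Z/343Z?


Exponent = lcm of the cyclic orders; pairwise coprime => product.
5^5*13^8*11^6*3^1*7^3=3125*815730721*1771561*3*343=4646953490776312340625


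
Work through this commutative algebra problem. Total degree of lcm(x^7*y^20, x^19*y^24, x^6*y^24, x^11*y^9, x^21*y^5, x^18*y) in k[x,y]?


lcm = componentwise max:
x: max(7,19,6,11,21,18)=21
y: max(20,24,24,9,5,1)=24
Total=21+24=45


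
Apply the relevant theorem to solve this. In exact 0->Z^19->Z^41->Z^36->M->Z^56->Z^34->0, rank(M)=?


Alt sum=0:
(-1)^0*19 + (-1)^1*41 + (-1)^2*36 + (-1)^3*? + (-1)^4*56 + (-1)^5*34=0
rank(M)=36


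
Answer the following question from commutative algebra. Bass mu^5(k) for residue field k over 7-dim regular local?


C(n,i)=C(7,5)=21


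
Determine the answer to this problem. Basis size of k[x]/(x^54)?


Basis: 1,x,...,x^53
dim=54


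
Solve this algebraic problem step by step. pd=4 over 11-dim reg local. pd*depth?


pd+depth=11
depth=11-4=7
pd*depth=4*7=28


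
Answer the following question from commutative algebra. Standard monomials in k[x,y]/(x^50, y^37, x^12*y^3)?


k[x,y]/I, I = (x^50, y^37, x^12*y^3)
Rect: 50x37=1850. Corner: (50-12)x(37-3)=1292.
dim = 1850-1292 = 558


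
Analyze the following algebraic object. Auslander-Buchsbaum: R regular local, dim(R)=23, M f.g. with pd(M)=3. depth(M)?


pd+depth=depth(R)=23
depth=23-3=20


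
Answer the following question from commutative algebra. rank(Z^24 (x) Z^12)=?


rank(M(x)N) = rank(M)*rank(N)
24*12 = 288


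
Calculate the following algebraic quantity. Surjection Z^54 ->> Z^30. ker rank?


rank(ker) = 54-30 = 24


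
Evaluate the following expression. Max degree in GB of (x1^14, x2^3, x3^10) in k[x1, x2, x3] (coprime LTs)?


Pure powers, coprime LTs => already GB.
Degrees: 14, 3, 10
Max=14


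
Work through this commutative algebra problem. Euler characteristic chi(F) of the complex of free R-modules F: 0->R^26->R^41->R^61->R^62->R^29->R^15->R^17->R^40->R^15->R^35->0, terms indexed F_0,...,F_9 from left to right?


chi = sum (-1)^i * rank:
(-1)^0*26=26
(-1)^1*41=-41
(-1)^2*61=61
(-1)^3*62=-62
(-1)^4*29=29
(-1)^5*15=-15
(-1)^6*17=17
(-1)^7*40=-40
(-1)^8*15=15
(-1)^9*35=-35
chi=-45


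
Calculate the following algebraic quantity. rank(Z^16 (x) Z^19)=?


rank(M(x)N) = rank(M)*rank(N)
16*19 = 304


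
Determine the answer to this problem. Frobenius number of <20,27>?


gcd(20,27)=1 => F=ab-a-b=20*27-20-27=540-47=493


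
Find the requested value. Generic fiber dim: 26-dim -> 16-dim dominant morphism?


dim(fiber)=dim(X)-dim(Y)=26-16=10


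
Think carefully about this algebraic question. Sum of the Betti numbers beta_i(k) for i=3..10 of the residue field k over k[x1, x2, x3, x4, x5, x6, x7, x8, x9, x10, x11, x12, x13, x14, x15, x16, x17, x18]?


Koszul resolution: beta_i(k)=C(n,i), n=18
C(18,3)=816, C(18,4)=3060, C(18,5)=8568, C(18,6)=18564, C(18,7)=31824, C(18,8)=43758, C(18,9)=48620, C(18,10)=43758
Sum=198968


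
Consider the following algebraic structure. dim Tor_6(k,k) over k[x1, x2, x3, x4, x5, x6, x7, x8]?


Koszul: C(n,i)=C(8,6)=28


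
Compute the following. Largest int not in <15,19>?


gcd(15,19)=1 => F=ab-a-b=15*19-15-19=285-34=251


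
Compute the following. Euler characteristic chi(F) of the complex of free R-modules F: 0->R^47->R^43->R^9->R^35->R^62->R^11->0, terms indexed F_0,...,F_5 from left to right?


chi = sum (-1)^i * rank:
(-1)^0*47=47
(-1)^1*43=-43
(-1)^2*9=9
(-1)^3*35=-35
(-1)^4*62=62
(-1)^5*11=-11
chi=29


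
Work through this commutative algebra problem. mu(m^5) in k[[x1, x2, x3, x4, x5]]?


C(n+d-1,d)=C(9,5)=126


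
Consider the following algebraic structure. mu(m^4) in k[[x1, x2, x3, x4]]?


C(n+d-1,d)=C(7,4)=35


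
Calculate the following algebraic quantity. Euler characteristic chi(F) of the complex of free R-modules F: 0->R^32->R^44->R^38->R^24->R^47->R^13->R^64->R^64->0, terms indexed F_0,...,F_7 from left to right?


chi = sum (-1)^i * rank:
(-1)^0*32=32
(-1)^1*44=-44
(-1)^2*38=38
(-1)^3*24=-24
(-1)^4*47=47
(-1)^5*13=-13
(-1)^6*64=64
(-1)^7*64=-64
chi=36


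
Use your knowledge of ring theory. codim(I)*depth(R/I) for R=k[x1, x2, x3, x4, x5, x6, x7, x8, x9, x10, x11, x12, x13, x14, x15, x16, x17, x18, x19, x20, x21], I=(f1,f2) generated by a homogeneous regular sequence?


codim=2, depth=dim(R/I)=21-2=19
Product=2*19=38
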